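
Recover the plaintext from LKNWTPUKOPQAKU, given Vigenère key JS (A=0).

Repeat the key across the ciphertext: JSJSJSJSJSJSJS
L(11)−J(9): 2 → C
K(10)−S(18): -8≡18 → S
N(13)−J(9): 4 → E
W(22)−S(18): 4 → E
T(19)−J(9): 10 → K
P(15)−S(18): -3≡23 → X
U(20)−J(9): 11 → L
K(10)−S(18): -8≡18 → S
O(14)−J(9): 5 → F
P(15)−S(18): -3≡23 → X
Q(16)−J(9): 7 → H
A(0)−S(18): -18≡8 → I
K(10)−J(9): 1 → B
U(20)−S(18): 2 → C

CSEEKXLSFXHIBC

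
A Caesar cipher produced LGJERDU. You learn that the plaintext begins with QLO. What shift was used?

From the crib: L(11)−Q(16)=-5≡21, so the shift is 21.

21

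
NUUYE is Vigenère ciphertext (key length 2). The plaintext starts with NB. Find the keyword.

Subtract each crib letter from the matching ciphertext letter (mod 26):
N(13)−N(13)=0 → A
U(20)−B(1)=19 → T

AT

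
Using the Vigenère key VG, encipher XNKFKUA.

STFLFAV

Repeat the key across the message: VGVGVGV
X(23)+V(21): 44≡18 → S
N(13)+G(6): 19 → T
K(10)+V(21): 31≡5 → F
F(5)+G(6): 11 → L
K(10)+V(21): 31≡5 → F
U(20)+G(6): 26≡0 → A
A(0)+V(21): 21 → V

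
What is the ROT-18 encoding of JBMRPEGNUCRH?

J(9): 9+18=27≡1 → B
B(1): 1+18=19 → T
M(12): 12+18=30≡4 → E
R(17): 17+18=35≡9 → J
P(15): 15+18=33≡7 → H
E(4): 4+18=22 → W
G(6): 6+18=24 → Y
N(13): 13+18=31≡5 → F
U(20): 20+18=38≡12 → M
C(2): 2+18=20 → U
R(17): 17+18=35≡9 → J
H(7): 7+18=25 → Z

BTEJHWYFMUJZ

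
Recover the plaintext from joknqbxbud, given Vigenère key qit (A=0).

Repeat the key across the ciphertext: qitqitqitq
j(9)−q(16): -7≡19 → t
o(14)−i(8): 6 → g
k(10)−t(19): -9≡17 → r
n(13)−q(16): -3≡23 → x
q(16)−i(8): 8 → i
b(1)−t(19): -18≡8 → i
x(23)−q(16): 7 → h
b(1)−i(8): -7≡19 → t
u(20)−t(19): 1 → b
d(3)−q(16): -13≡13 → n

tgrxiihtbn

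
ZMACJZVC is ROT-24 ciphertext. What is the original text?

BOCELBXE

Z(25): 25−24=1 → B
M(12): 12−24=-12≡14 → O
A(0): 0−24=-24≡2 → C
C(2): 2−24=-22≡4 → E
J(9): 9−24=-15≡11 → L
Z(25): 25−24=1 → B
V(21): 21−24=-3≡23 → X
C(2): 2−24=-22≡4 → E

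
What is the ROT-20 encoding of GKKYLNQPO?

AEESFHKJI

G(6): 6+20=26≡0 → A
K(10): 10+20=30≡4 → E
K(10): 10+20=30≡4 → E
Y(24): 24+20=44≡18 → S
L(11): 11+20=31≡5 → F
N(13): 13+20=33≡7 → H
Q(16): 16+20=36≡10 → K
P(15): 15+20=35≡9 → J
O(14): 14+20=34≡8 → I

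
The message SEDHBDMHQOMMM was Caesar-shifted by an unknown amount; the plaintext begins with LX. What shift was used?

From the crib: S(18)−L(11)=7, so the shift is 7.

7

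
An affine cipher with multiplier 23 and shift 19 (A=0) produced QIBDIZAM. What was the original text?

BVGOVYPL

The inverse of 23 mod 26 is 17, since 23·17=391≡1. Apply D(y)=17·(y−19) mod 26:
Q(16): 17·(16−19)=-51≡1 → B
I(8): 17·(8−19)=-187≡21 → V
B(1): 17·(1−19)=-306≡6 → G
D(3): 17·(3−19)=-272≡14 → O
I(8): 17·(8−19)=-187≡21 → V
Z(25): 17·(25−19)=102≡24 → Y
A(0): 17·(0−19)=-323≡15 → P
M(12): 17·(12−19)=-119≡11 → L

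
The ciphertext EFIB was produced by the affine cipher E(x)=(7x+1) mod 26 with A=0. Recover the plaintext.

The inverse of 7 mod 26 is 15, since 7·15=105≡1. Apply D(y)=15·(y−1) mod 26:
E(4): 15·(4−1)=45≡19 → T
F(5): 15·(5−1)=60≡8 → I
I(8): 15·(8−1)=105≡1 → B
B(1): 15·(1−1)=0 → A

TIBA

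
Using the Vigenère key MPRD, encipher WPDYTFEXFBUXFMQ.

Repeat the key across the message: MPRDMPRDMPRDMPR
W(22)+M(12): 34≡8 → I
P(15)+P(15): 30≡4 → E
D(3)+R(17): 20 → U
Y(24)+D(3): 27≡1 → B
T(19)+M(12): 31≡5 → F
F(5)+P(15): 20 → U
E(4)+R(17): 21 → V
X(23)+D(3): 26≡0 → A
F(5)+M(12): 17 → R
B(1)+P(15): 16 → Q
U(20)+R(17): 37≡11 → L
X(23)+D(3): 26≡0 → A
F(5)+M(12): 17 → R
M(12)+P(15): 27≡1 → B
Q(16)+R(17): 33≡7 → H

IEUBFUVARQLARBH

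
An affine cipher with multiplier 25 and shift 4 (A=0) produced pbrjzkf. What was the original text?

pdnvfuz

The inverse of 25 mod 26 is 25, since 25·25=625≡1. Apply D(y)=25·(y−4) mod 26:
p(15): 25·(15−4)=275≡15 → p
b(1): 25·(1−4)=-75≡3 → d
r(17): 25·(17−4)=325≡13 → n
j(9): 25·(9−4)=125≡21 → v
z(25): 25·(25−4)=525≡5 → f
k(10): 25·(10−4)=150≡20 → u
f(5): 25·(5−4)=25 → z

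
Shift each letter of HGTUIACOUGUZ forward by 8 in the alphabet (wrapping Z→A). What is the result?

POBCQIKWCOCH

H(7): 7+8=15 → P
G(6): 6+8=14 → O
T(19): 19+8=27≡1 → B
U(20): 20+8=28≡2 → C
I(8): 8+8=16 → Q
A(0): 0+8=8 → I
C(2): 2+8=10 → K
O(14): 14+8=22 → W
U(20): 20+8=28≡2 → C
G(6): 6+8=14 → O
U(20): 20+8=28≡2 → C
Z(25): 25+8=33≡7 → H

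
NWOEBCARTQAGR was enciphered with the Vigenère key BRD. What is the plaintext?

Repeat the key across the ciphertext: BRDBRDBRDBRDB
N(13)−B(1): 12 → M
W(22)−R(17): 5 → F
O(14)−D(3): 11 → L
E(4)−B(1): 3 → D
B(1)−R(17): -16≡10 → K
C(2)−D(3): -1≡25 → Z
A(0)−B(1): -1≡25 → Z
R(17)−R(17): 0 → A
T(19)−D(3): 16 → Q
Q(16)−B(1): 15 → P
A(0)−R(17): -17≡9 → J
G(6)−D(3): 3 → D
R(17)−B(1): 16 → Q

MFLDKZZAQPJDQ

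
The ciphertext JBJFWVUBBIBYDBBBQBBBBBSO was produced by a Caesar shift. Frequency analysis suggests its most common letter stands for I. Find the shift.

19

The most frequent ciphertext letter is B (appears 12 times).
B is position 1; I is position 8.
Shift = -7≡19.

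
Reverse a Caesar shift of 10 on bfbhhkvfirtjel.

rvrxxalvyhjzub

b(1): 1−10=-9≡17 → r
f(5): 5−10=-5≡21 → v
b(1): 1−10=-9≡17 → r
h(7): 7−10=-3≡23 → x
h(7): 7−10=-3≡23 → x
k(10): 10−10=0 → a
v(21): 21−10=11 → l
f(5): 5−10=-5≡21 → v
i(8): 8−10=-2≡24 → y
r(17): 17−10=7 → h
t(19): 19−10=9 → j
j(9): 9−10=-1≡25 → z
e(4): 4−10=-6≡20 → u
l(11): 11−10=1 → b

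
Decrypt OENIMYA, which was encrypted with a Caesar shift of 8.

GWFAEQS

O(14): 14−8=6 → G
E(4): 4−8=-4≡22 → W
N(13): 13−8=5 → F
I(8): 8−8=0 → A
M(12): 12−8=4 → E
Y(24): 24−8=16 → Q
A(0): 0−8=-8≡18 → S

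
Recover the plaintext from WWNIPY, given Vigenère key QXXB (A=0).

GZQHZB

Repeat the key across the ciphertext: QXXBQX
W(22)−Q(16): 6 → G
W(22)−X(23): -1≡25 → Z
N(13)−X(23): -10≡16 → Q
I(8)−B(1): 7 → H
P(15)−Q(16): -1≡25 → Z
Y(24)−X(23): 1 → B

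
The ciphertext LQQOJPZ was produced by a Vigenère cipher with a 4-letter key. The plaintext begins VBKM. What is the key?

QPGC

Subtract each crib letter from the matching ciphertext letter (mod 26):
L(11)−V(21)=-10≡16 → Q
Q(16)−B(1)=15 → P
Q(16)−K(10)=6 → G
O(14)−M(12)=2 → C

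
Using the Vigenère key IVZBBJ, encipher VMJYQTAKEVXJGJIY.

DHIZRCIFDWYSOEHZ

Repeat the key across the message: IVZBBJIVZBBJIVZB
V(21)+I(8): 29≡3 → D
M(12)+V(21): 33≡7 → H
J(9)+Z(25): 34≡8 → I
Y(24)+B(1): 25 → Z
Q(16)+B(1): 17 → R
T(19)+J(9): 28≡2 → C
A(0)+I(8): 8 → I
K(10)+V(21): 31≡5 → F
E(4)+Z(25): 29≡3 → D
V(21)+B(1): 22 → W
X(23)+B(1): 24 → Y
J(9)+J(9): 18 → S
G(6)+I(8): 14 → O
J(9)+V(21): 30≡4 → E
I(8)+Z(25): 33≡7 → H
Y(24)+B(1): 25 → Z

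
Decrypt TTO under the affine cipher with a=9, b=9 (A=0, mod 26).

The inverse of 9 mod 26 is 3, since 9·3=27≡1. Apply D(y)=3·(y−9) mod 26:
T(19): 3·(19−9)=30≡4 → E
T(19): 3·(19−9)=30≡4 → E
O(14): 3·(14−9)=15 → P

EEP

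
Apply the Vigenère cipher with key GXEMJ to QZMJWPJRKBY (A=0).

Repeat the key across the message: GXEMJGXEMJG
Q(16)+G(6): 22 → W
Z(25)+X(23): 48≡22 → W
M(12)+E(4): 16 → Q
J(9)+M(12): 21 → V
W(22)+J(9): 31≡5 → F
P(15)+G(6): 21 → V
J(9)+X(23): 32≡6 → G
R(17)+E(4): 21 → V
K(10)+M(12): 22 → W
B(1)+J(9): 10 → K
Y(24)+G(6): 30≡4 → E

WWQVFVGVWKE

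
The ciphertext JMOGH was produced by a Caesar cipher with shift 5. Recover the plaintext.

J(9): 9−5=4 → E
M(12): 12−5=7 → H
O(14): 14−5=9 → J
G(6): 6−5=1 → B
H(7): 7−5=2 → C

EHJBC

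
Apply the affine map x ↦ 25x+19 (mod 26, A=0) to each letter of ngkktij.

n(13): 25·13+19=344≡6 → g
g(6): 25·6+19=169≡13 → n
k(10): 25·10+19=269≡9 → j
k(10): 25·10+19=269≡9 → j
t(19): 25·19+19=494≡0 → a
i(8): 25·8+19=219≡11 → l
j(9): 25·9+19=244≡10 → k

gnjjalk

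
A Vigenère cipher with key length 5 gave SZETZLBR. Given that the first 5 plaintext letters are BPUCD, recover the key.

Subtract each crib letter from the matching ciphertext letter (mod 26):
S(18)−B(1)=17 → R
Z(25)−P(15)=10 → K
E(4)−U(20)=-16≡10 → K
T(19)−C(2)=17 → R
Z(25)−D(3)=22 → W

RKKRW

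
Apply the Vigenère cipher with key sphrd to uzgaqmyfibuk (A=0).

Repeat the key across the message: sphrdsphrdsp
u(20)+s(18): 38≡12 → m
z(25)+p(15): 40≡14 → o
g(6)+h(7): 13 → n
a(0)+r(17): 17 → r
q(16)+d(3): 19 → t
m(12)+s(18): 30≡4 → e
y(24)+p(15): 39≡13 → n
f(5)+h(7): 12 → m
i(8)+r(17): 25 → z
b(1)+d(3): 4 → e
u(20)+s(18): 38≡12 → m
k(10)+p(15): 25 → z

monrtenmzemz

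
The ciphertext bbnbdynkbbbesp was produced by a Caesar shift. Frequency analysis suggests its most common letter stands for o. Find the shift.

13

The most frequent ciphertext letter is b (appears 6 times).
b is position 1; o is position 14.
Shift = -13≡13.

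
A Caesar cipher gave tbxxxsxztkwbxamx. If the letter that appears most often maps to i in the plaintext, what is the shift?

The most frequent ciphertext letter is x (appears 6 times).
x is position 23; i is position 8.
Shift = 15.

15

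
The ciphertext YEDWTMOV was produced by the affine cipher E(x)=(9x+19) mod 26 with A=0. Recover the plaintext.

The inverse of 9 mod 26 is 3, since 9·3=27≡1. Apply D(y)=3·(y−19) mod 26:
Y(24): 3·(24−19)=15 → P
E(4): 3·(4−19)=-45≡7 → H
D(3): 3·(3−19)=-48≡4 → E
W(22): 3·(22−19)=9 → J
T(19): 3·(19−19)=0 → A
M(12): 3·(12−19)=-21≡5 → F
O(14): 3·(14−19)=-15≡11 → L
V(21): 3·(21−19)=6 → G

PHEJAFLG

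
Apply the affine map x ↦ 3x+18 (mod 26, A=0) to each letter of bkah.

b(1): 3·1+18=21 → v
k(10): 3·10+18=48≡22 → w
a(0): 3·0+18=18 → s
h(7): 3·7+18=39≡13 → n

vwsn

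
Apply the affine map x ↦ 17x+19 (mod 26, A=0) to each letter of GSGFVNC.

G(6): 17·6+19=121≡17 → R
S(18): 17·18+19=325≡13 → N
G(6): 17·6+19=121≡17 → R
F(5): 17·5+19=104≡0 → A
V(21): 17·21+19=376≡12 → M
N(13): 17·13+19=240≡6 → G
C(2): 17·2+19=53≡1 → B

RNRAMGB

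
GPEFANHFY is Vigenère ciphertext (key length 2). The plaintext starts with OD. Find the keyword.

Subtract each crib letter from the matching ciphertext letter (mod 26):
G(6)−O(14)=-8≡18 → S
P(15)−D(3)=12 → M

SM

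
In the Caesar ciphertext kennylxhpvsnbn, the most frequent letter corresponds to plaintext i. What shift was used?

5

The most frequent ciphertext letter is n (appears 4 times).
n is position 13; i is position 8.
Shift = 5.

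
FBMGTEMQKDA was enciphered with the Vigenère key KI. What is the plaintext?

Repeat the key across the ciphertext: KIKIKIKIKIK
F(5)−K(10): -5≡21 → V
B(1)−I(8): -7≡19 → T
M(12)−K(10): 2 → C
G(6)−I(8): -2≡24 → Y
T(19)−K(10): 9 → J
E(4)−I(8): -4≡22 → W
M(12)−K(10): 2 → C
Q(16)−I(8): 8 → I
K(10)−K(10): 0 → A
D(3)−I(8): -5≡21 → V
A(0)−K(10): -10≡16 → Q

VTCYJWCIAVQ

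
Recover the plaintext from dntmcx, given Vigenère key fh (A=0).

ygofxq

Repeat the key across the ciphertext: fhfhfh
d(3)−f(5): -2≡24 → y
n(13)−h(7): 6 → g
t(19)−f(5): 14 → o
m(12)−h(7): 5 → f
c(2)−f(5): -3≡23 → x
x(23)−h(7): 16 → q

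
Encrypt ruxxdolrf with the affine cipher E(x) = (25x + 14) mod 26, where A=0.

r(17): 25·17+14=439≡23 → x
u(20): 25·20+14=514≡20 → u
x(23): 25·23+14=589≡17 → r
x(23): 25·23+14=589≡17 → r
d(3): 25·3+14=89≡11 → l
o(14): 25·14+14=364≡0 → a
l(11): 25·11+14=289≡3 → d
r(17): 25·17+14=439≡23 → x
f(5): 25·5+14=139≡9 → j

xurrladxj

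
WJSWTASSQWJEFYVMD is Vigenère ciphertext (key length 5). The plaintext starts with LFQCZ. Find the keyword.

LECUU

Subtract each crib letter from the matching ciphertext letter (mod 26):
W(22)−L(11)=11 → L
J(9)−F(5)=4 → E
S(18)−Q(16)=2 → C
W(22)−C(2)=20 → U
T(19)−Z(25)=-6≡20 → U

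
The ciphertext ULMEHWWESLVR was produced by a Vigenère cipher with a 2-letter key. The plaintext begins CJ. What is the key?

Subtract each crib letter from the matching ciphertext letter (mod 26):
U(20)−C(2)=18 → S
L(11)−J(9)=2 → C

SC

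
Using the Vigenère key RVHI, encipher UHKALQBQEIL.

LCRICLIYVDS

Repeat the key across the message: RVHIRVHIRVH
U(20)+R(17): 37≡11 → L
H(7)+V(21): 28≡2 → C
K(10)+H(7): 17 → R
A(0)+I(8): 8 → I
L(11)+R(17): 28≡2 → C
Q(16)+V(21): 37≡11 → L
B(1)+H(7): 8 → I
Q(16)+I(8): 24 → Y
E(4)+R(17): 21 → V
I(8)+V(21): 29≡3 → D
L(11)+H(7): 18 → S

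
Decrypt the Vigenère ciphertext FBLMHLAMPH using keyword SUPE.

NHWIPRLIXN

Repeat the key across the ciphertext: SUPESUPESU
F(5)−S(18): -13≡13 → N
B(1)−U(20): -19≡7 → H
L(11)−P(15): -4≡22 → W
M(12)−E(4): 8 → I
H(7)−S(18): -11≡15 → P
L(11)−U(20): -9≡17 → R
A(0)−P(15): -15≡11 → L
M(12)−E(4): 8 → I
P(15)−S(18): -3≡23 → X
H(7)−U(20): -13≡13 → N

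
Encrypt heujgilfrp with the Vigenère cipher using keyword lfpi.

Repeat the key across the message: lfpilfpilf
h(7)+l(11): 18 → s
e(4)+f(5): 9 → j
u(20)+p(15): 35≡9 → j
j(9)+i(8): 17 → r
g(6)+l(11): 17 → r
i(8)+f(5): 13 → n
l(11)+p(15): 26≡0 → a
f(5)+i(8): 13 → n
r(17)+l(11): 28≡2 → c
p(15)+f(5): 20 → u

sjjrrnancu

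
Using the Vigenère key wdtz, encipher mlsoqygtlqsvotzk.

Repeat the key across the message: wdtzwdtzwdtzwdtz
m(12)+w(22): 34≡8 → i
l(11)+d(3): 14 → o
s(18)+t(19): 37≡11 → l
o(14)+z(25): 39≡13 → n
q(16)+w(22): 38≡12 → m
y(24)+d(3): 27≡1 → b
g(6)+t(19): 25 → z
t(19)+z(25): 44≡18 → s
l(11)+w(22): 33≡7 → h
q(16)+d(3): 19 → t
s(18)+t(19): 37≡11 → l
v(21)+z(25): 46≡20 → u
o(14)+w(22): 36≡10 → k
t(19)+d(3): 22 → w
z(25)+t(19): 44≡18 → s
k(10)+z(25): 35≡9 → j

iolnmbzshtlukwsj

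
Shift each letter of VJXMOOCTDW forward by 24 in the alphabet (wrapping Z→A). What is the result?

THVKMMARBU

V(21): 21+24=45≡19 → T
J(9): 9+24=33≡7 → H
X(23): 23+24=47≡21 → V
M(12): 12+24=36≡10 → K
O(14): 14+24=38≡12 → M
O(14): 14+24=38≡12 → M
C(2): 2+24=26≡0 → A
T(19): 19+24=43≡17 → R
D(3): 3+24=27≡1 → B
W(22): 22+24=46≡20 → U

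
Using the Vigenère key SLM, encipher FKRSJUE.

Repeat the key across the message: SLMSLMS
F(5)+S(18): 23 → X
K(10)+L(11): 21 → V
R(17)+M(12): 29≡3 → D
S(18)+S(18): 36≡10 → K
J(9)+L(11): 20 → U
U(20)+M(12): 32≡6 → G
E(4)+S(18): 22 → W

XVDKUGW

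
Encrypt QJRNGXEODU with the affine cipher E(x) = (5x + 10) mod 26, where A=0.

MDRXOVECZG

Q(16): 5·16+10=90≡12 → M
J(9): 5·9+10=55≡3 → D
R(17): 5·17+10=95≡17 → R
N(13): 5·13+10=75≡23 → X
G(6): 5·6+10=40≡14 → O
X(23): 5·23+10=125≡21 → V
E(4): 5·4+10=30≡4 → E
O(14): 5·14+10=80≡2 → C
D(3): 5·3+10=25 → Z
U(20): 5·20+10=110≡6 → G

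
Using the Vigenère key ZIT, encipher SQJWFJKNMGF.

Repeat the key across the message: ZITZITZITZI
S(18)+Z(25): 43≡17 → R
Q(16)+I(8): 24 → Y
J(9)+T(19): 28≡2 → C
W(22)+Z(25): 47≡21 → V
F(5)+I(8): 13 → N
J(9)+T(19): 28≡2 → C
K(10)+Z(25): 35≡9 → J
N(13)+I(8): 21 → V
M(12)+T(19): 31≡5 → F
G(6)+Z(25): 31≡5 → F
F(5)+I(8): 13 → N

RYCVNCJVFFN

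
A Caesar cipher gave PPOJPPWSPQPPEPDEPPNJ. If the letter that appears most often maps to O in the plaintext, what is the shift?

The most frequent ciphertext letter is P (appears 10 times).
P is position 15; O is position 14.
Shift = 1.

1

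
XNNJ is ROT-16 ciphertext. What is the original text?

X(23): 23−16=7 → H
N(13): 13−16=-3≡23 → X
N(13): 13−16=-3≡23 → X
J(9): 9−16=-7≡19 → T

HXXT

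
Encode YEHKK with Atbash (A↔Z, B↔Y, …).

BVSPP

Y(24) → B(1)
E(4) → V(21)
H(7) → S(18)
K(10) → P(15)
K(10) → P(15)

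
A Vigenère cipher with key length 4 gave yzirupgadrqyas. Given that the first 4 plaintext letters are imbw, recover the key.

Subtract each crib letter from the matching ciphertext letter (mod 26):
y(24)−i(8)=16 → q
z(25)−m(12)=13 → n
i(8)−b(1)=7 → h
r(17)−w(22)=-5≡21 → v

qnhv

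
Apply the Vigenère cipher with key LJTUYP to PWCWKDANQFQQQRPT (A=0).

AFVQISLWJZOFBAIN

Repeat the key across the message: LJTUYPLJTUYPLJTU
P(15)+L(11): 26≡0 → A
W(22)+J(9): 31≡5 → F
C(2)+T(19): 21 → V
W(22)+U(20): 42≡16 → Q
K(10)+Y(24): 34≡8 → I
D(3)+P(15): 18 → S
A(0)+L(11): 11 → L
N(13)+J(9): 22 → W
Q(16)+T(19): 35≡9 → J
F(5)+U(20): 25 → Z
Q(16)+Y(24): 40≡14 → O
Q(16)+P(15): 31≡5 → F
Q(16)+L(11): 27≡1 → B
R(17)+J(9): 26≡0 → A
P(15)+T(19): 34≡8 → I
T(19)+U(20): 39≡13 → N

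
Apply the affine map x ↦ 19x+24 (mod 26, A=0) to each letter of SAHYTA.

CYBMVY

S(18): 19·18+24=366≡2 → C
A(0): 19·0+24=24 → Y
H(7): 19·7+24=157≡1 → B
Y(24): 19·24+24=480≡12 → M
T(19): 19·19+24=385≡21 → V
A(0): 19·0+24=24 → Y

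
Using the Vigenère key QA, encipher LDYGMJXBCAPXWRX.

BDOGCJNBSAFXMRN

Repeat the key across the message: QAQAQAQAQAQAQAQ
L(11)+Q(16): 27≡1 → B
D(3)+A(0): 3 → D
Y(24)+Q(16): 40≡14 → O
G(6)+A(0): 6 → G
M(12)+Q(16): 28≡2 → C
J(9)+A(0): 9 → J
X(23)+Q(16): 39≡13 → N
B(1)+A(0): 1 → B
C(2)+Q(16): 18 → S
A(0)+A(0): 0 → A
P(15)+Q(16): 31≡5 → F
X(23)+A(0): 23 → X
W(22)+Q(16): 38≡12 → M
R(17)+A(0): 17 → R
X(23)+Q(16): 39≡13 → N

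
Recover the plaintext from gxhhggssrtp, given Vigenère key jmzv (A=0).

xlimxutxihq

Repeat the key across the ciphertext: jmzvjmzvjmz
g(6)−j(9): -3≡23 → x
x(23)−m(12): 11 → l
h(7)−z(25): -18≡8 → i
h(7)−v(21): -14≡12 → m
g(6)−j(9): -3≡23 → x
g(6)−m(12): -6≡20 → u
s(18)−z(25): -7≡19 → t
s(18)−v(21): -3≡23 → x
r(17)−j(9): 8 → i
t(19)−m(12): 7 → h
p(15)−z(25): -10≡16 → q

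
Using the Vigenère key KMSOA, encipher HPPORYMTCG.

RBHCRIYLQG

Repeat the key across the message: KMSOAKMSOA
H(7)+K(10): 17 → R
P(15)+M(12): 27≡1 → B
P(15)+S(18): 33≡7 → H
O(14)+O(14): 28≡2 → C
R(17)+A(0): 17 → R
Y(24)+K(10): 34≡8 → I
M(12)+M(12): 24 → Y
T(19)+S(18): 37≡11 → L
C(2)+O(14): 16 → Q
G(6)+A(0): 6 → G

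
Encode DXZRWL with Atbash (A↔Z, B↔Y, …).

WCAIDO

D(3) → W(22)
X(23) → C(2)
Z(25) → A(0)
R(17) → I(8)
W(22) → D(3)
L(11) → O(14)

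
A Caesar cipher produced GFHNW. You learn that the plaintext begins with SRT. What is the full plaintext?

SRTZI

From the crib: G(6)−S(18)=-12≡14, so the shift is 14.
Subtract 14 from each ciphertext letter:
G(6): 6−14=-8≡18 → S
F(5): 5−14=-9≡17 → R
H(7): 7−14=-7≡19 → T
N(13): 13−14=-1≡25 → Z
W(22): 22−14=8 → I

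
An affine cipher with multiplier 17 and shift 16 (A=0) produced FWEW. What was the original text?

The inverse of 17 mod 26 is 23, since 17·23=391≡1. Apply D(y)=23·(y−16) mod 26:
F(5): 23·(5−16)=-253≡7 → H
W(22): 23·(22−16)=138≡8 → I
E(4): 23·(4−16)=-276≡10 → K
W(22): 23·(22−16)=138≡8 → I

HIKI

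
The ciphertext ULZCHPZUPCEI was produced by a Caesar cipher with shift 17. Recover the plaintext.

U(20): 20−17=3 → D
L(11): 11−17=-6≡20 → U
Z(25): 25−17=8 → I
C(2): 2−17=-15≡11 → L
H(7): 7−17=-10≡16 → Q
P(15): 15−17=-2≡24 → Y
Z(25): 25−17=8 → I
U(20): 20−17=3 → D
P(15): 15−17=-2≡24 → Y
C(2): 2−17=-15≡11 → L
E(4): 4−17=-13≡13 → N
I(8): 8−17=-9≡17 → R

DUILQYIDYLNR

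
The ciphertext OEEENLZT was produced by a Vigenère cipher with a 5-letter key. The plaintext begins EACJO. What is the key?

KECVZ

Subtract each crib letter from the matching ciphertext letter (mod 26):
O(14)−E(4)=10 → K
E(4)−A(0)=4 → E
E(4)−C(2)=2 → C
E(4)−J(9)=-5≡21 → V
N(13)−O(14)=-1≡25 → Z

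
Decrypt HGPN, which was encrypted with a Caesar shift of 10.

H(7): 7−10=-3≡23 → X
G(6): 6−10=-4≡22 → W
P(15): 15−10=5 → F
N(13): 13−10=3 → D

XWFD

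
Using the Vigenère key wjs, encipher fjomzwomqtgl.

Repeat the key across the message: wjswjswjswjs
f(5)+w(22): 27≡1 → b
j(9)+j(9): 18 → s
o(14)+s(18): 32≡6 → g
m(12)+w(22): 34≡8 → i
z(25)+j(9): 34≡8 → i
w(22)+s(18): 40≡14 → o
o(14)+w(22): 36≡10 → k
m(12)+j(9): 21 → v
q(16)+s(18): 34≡8 → i
t(19)+w(22): 41≡15 → p
g(6)+j(9): 15 → p
l(11)+s(18): 29≡3 → d

bsgiiokvippd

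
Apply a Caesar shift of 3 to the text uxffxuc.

xaiiaxf

u(20): 20+3=23 → x
x(23): 23+3=26≡0 → a
f(5): 5+3=8 → i
f(5): 5+3=8 → i
x(23): 23+3=26≡0 → a
u(20): 20+3=23 → x
c(2): 2+3=5 → f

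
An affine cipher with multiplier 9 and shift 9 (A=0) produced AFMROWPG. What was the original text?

ZOJYPNSR

The inverse of 9 mod 26 is 3, since 9·3=27≡1. Apply D(y)=3·(y−9) mod 26:
A(0): 3·(0−9)=-27≡25 → Z
F(5): 3·(5−9)=-12≡14 → O
M(12): 3·(12−9)=9 → J
R(17): 3·(17−9)=24 → Y
O(14): 3·(14−9)=15 → P
W(22): 3·(22−9)=39≡13 → N
P(15): 3·(15−9)=18 → S
G(6): 3·(6−9)=-9≡17 → R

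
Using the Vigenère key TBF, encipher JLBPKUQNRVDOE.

Repeat the key across the message: TBFTBFTBFTBFT
J(9)+T(19): 28≡2 → C
L(11)+B(1): 12 → M
B(1)+F(5): 6 → G
P(15)+T(19): 34≡8 → I
K(10)+B(1): 11 → L
U(20)+F(5): 25 → Z
Q(16)+T(19): 35≡9 → J
N(13)+B(1): 14 → O
R(17)+F(5): 22 → W
V(21)+T(19): 40≡14 → O
D(3)+B(1): 4 → E
O(14)+F(5): 19 → T
E(4)+T(19): 23 → X

CMGILZJOWOETX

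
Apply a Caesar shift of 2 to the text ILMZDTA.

I(8): 8+2=10 → K
L(11): 11+2=13 → N
M(12): 12+2=14 → O
Z(25): 25+2=27≡1 → B
D(3): 3+2=5 → F
T(19): 19+2=21 → V
A(0): 0+2=2 → C

KNOBFVC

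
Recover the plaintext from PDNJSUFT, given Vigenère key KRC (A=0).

FMLZBSVC

Repeat the key across the ciphertext: KRCKRCKR
P(15)−K(10): 5 → F
D(3)−R(17): -14≡12 → M
N(13)−C(2): 11 → L
J(9)−K(10): -1≡25 → Z
S(18)−R(17): 1 → B
U(20)−C(2): 18 → S
F(5)−K(10): -5≡21 → V
T(19)−R(17): 2 → C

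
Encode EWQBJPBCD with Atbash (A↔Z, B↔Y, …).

E(4) → V(21)
W(22) → D(3)
Q(16) → J(9)
B(1) → Y(24)
J(9) → Q(16)
P(15) → K(10)
B(1) → Y(24)
C(2) → X(23)
D(3) → W(22)

VDJYQKYXW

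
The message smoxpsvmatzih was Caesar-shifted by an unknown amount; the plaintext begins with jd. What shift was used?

9

From the crib: s(18)−j(9)=9, so the shift is 9.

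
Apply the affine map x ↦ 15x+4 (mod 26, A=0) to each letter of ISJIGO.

I(8): 15·8+4=124≡20 → U
S(18): 15·18+4=274≡14 → O
J(9): 15·9+4=139≡9 → J
I(8): 15·8+4=124≡20 → U
G(6): 15·6+4=94≡16 → Q
O(14): 15·14+4=214≡6 → G

UOJUQG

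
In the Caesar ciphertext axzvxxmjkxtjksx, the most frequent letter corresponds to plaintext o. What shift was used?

9

The most frequent ciphertext letter is x (appears 5 times).
x is position 23; o is position 14.
Shift = 9.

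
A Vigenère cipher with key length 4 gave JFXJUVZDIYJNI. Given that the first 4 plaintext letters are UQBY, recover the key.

PPWL

Subtract each crib letter from the matching ciphertext letter (mod 26):
J(9)−U(20)=-11≡15 → P
F(5)−Q(16)=-11≡15 → P
X(23)−B(1)=22 → W
J(9)−Y(24)=-15≡11 → L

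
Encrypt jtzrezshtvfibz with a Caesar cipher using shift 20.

j(9): 9+20=29≡3 → d
t(19): 19+20=39≡13 → n
z(25): 25+20=45≡19 → t
r(17): 17+20=37≡11 → l
e(4): 4+20=24 → y
z(25): 25+20=45≡19 → t
s(18): 18+20=38≡12 → m
h(7): 7+20=27≡1 → b
t(19): 19+20=39≡13 → n
v(21): 21+20=41≡15 → p
f(5): 5+20=25 → z
i(8): 8+20=28≡2 → c
b(1): 1+20=21 → v
z(25): 25+20=45≡19 → t

dntlytmbnpzcvt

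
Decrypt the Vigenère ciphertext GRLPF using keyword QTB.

Repeat the key across the ciphertext: QTBQT
G(6)−Q(16): -10≡16 → Q
R(17)−T(19): -2≡24 → Y
L(11)−B(1): 10 → K
P(15)−Q(16): -1≡25 → Z
F(5)−T(19): -14≡12 → M

QYKZM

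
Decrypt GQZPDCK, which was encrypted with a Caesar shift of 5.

BLUKYXF

G(6): 6−5=1 → B
Q(16): 16−5=11 → L
Z(25): 25−5=20 → U
P(15): 15−5=10 → K
D(3): 3−5=-2≡24 → Y
C(2): 2−5=-3≡23 → X
K(10): 10−5=5 → F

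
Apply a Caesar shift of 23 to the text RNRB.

OKOY

R(17): 17+23=40≡14 → O
N(13): 13+23=36≡10 → K
R(17): 17+23=40≡14 → O
B(1): 1+23=24 → Y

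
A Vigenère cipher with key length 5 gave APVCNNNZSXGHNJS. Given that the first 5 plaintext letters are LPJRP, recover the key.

Subtract each crib letter from the matching ciphertext letter (mod 26):
A(0)−L(11)=-11≡15 → P
P(15)−P(15)=0 → A
V(21)−J(9)=12 → M
C(2)−R(17)=-15≡11 → L
N(13)−P(15)=-2≡24 → Y

PAMLY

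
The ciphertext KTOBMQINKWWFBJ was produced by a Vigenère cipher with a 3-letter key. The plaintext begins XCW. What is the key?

NRS

Subtract each crib letter from the matching ciphertext letter (mod 26):
K(10)−X(23)=-13≡13 → N
T(19)−C(2)=17 → R
O(14)−W(22)=-8≡18 → S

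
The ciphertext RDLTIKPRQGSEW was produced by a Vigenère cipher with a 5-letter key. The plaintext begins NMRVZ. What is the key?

Subtract each crib letter from the matching ciphertext letter (mod 26):
R(17)−N(13)=4 → E
D(3)−M(12)=-9≡17 → R
L(11)−R(17)=-6≡20 → U
T(19)−V(21)=-2≡24 → Y
I(8)−Z(25)=-17≡9 → J

ERUYJ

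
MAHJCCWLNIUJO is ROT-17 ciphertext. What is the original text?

VJQSLLFUWRDSX

M(12): 12−17=-5≡21 → V
A(0): 0−17=-17≡9 → J
H(7): 7−17=-10≡16 → Q
J(9): 9−17=-8≡18 → S
C(2): 2−17=-15≡11 → L
C(2): 2−17=-15≡11 → L
W(22): 22−17=5 → F
L(11): 11−17=-6≡20 → U
N(13): 13−17=-4≡22 → W
I(8): 8−17=-9≡17 → R
U(20): 20−17=3 → D
J(9): 9−17=-8≡18 → S
O(14): 14−17=-3≡23 → X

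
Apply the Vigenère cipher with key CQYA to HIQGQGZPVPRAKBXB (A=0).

JYOGSWXPXFPAMRVB

Repeat the key across the message: CQYACQYACQYACQYA
H(7)+C(2): 9 → J
I(8)+Q(16): 24 → Y
Q(16)+Y(24): 40≡14 → O
G(6)+A(0): 6 → G
Q(16)+C(2): 18 → S
G(6)+Q(16): 22 → W
Z(25)+Y(24): 49≡23 → X
P(15)+A(0): 15 → P
V(21)+C(2): 23 → X
P(15)+Q(16): 31≡5 → F
R(17)+Y(24): 41≡15 → P
A(0)+A(0): 0 → A
K(10)+C(2): 12 → M
B(1)+Q(16): 17 → R
X(23)+Y(24): 47≡21 → V
B(1)+A(0): 1 → B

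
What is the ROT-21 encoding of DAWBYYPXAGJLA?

YVRWTTKSVBEGV

D(3): 3+21=24 → Y
A(0): 0+21=21 → V
W(22): 22+21=43≡17 → R
B(1): 1+21=22 → W
Y(24): 24+21=45≡19 → T
Y(24): 24+21=45≡19 → T
P(15): 15+21=36≡10 → K
X(23): 23+21=44≡18 → S
A(0): 0+21=21 → V
G(6): 6+21=27≡1 → B
J(9): 9+21=30≡4 → E
L(11): 11+21=32≡6 → G
A(0): 0+21=21 → V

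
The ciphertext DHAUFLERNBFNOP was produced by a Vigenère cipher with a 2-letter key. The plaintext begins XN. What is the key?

Subtract each crib letter from the matching ciphertext letter (mod 26):
D(3)−X(23)=-20≡6 → G
H(7)−N(13)=-6≡20 → U

GU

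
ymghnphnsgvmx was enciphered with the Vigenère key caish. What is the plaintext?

Repeat the key across the ciphertext: caishcaishcai
y(24)−c(2): 22 → w
m(12)−a(0): 12 → m
g(6)−i(8): -2≡24 → y
h(7)−s(18): -11≡15 → p
n(13)−h(7): 6 → g
p(15)−c(2): 13 → n
h(7)−a(0): 7 → h
n(13)−i(8): 5 → f
s(18)−s(18): 0 → a
g(6)−h(7): -1≡25 → z
v(21)−c(2): 19 → t
m(12)−a(0): 12 → m
x(23)−i(8): 15 → p

wmypgnhfaztmp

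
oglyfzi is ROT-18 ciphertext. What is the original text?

wotgnhq

o(14): 14−18=-4≡22 → w
g(6): 6−18=-12≡14 → o
l(11): 11−18=-7≡19 → t
y(24): 24−18=6 → g
f(5): 5−18=-13≡13 → n
z(25): 25−18=7 → h
i(8): 8−18=-10≡16 → q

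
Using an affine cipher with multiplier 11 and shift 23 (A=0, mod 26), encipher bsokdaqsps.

invdexrngn

b(1): 11·1+23=34≡8 → i
s(18): 11·18+23=221≡13 → n
o(14): 11·14+23=177≡21 → v
k(10): 11·10+23=133≡3 → d
d(3): 11·3+23=56≡4 → e
a(0): 11·0+23=23 → x
q(16): 11·16+23=199≡17 → r
s(18): 11·18+23=221≡13 → n
p(15): 11·15+23=188≡6 → g
s(18): 11·18+23=221≡13 → n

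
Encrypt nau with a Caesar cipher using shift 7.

n(13): 13+7=20 → u
a(0): 0+7=7 → h
u(20): 20+7=27≡1 → b

uhb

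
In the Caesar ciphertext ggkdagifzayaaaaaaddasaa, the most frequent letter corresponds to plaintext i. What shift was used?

The most frequent ciphertext letter is a (appears 11 times).
a is position 0; i is position 8.
Shift = -8≡18.

18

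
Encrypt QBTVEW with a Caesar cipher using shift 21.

LWOQZR

Q(16): 16+21=37≡11 → L
B(1): 1+21=22 → W
T(19): 19+21=40≡14 → O
V(21): 21+21=42≡16 → Q
E(4): 4+21=25 → Z
W(22): 22+21=43≡17 → R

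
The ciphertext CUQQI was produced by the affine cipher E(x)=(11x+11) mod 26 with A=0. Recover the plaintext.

The inverse of 11 mod 26 is 19, since 11·19=209≡1. Apply D(y)=19·(y−11) mod 26:
C(2): 19·(2−11)=-171≡11 → L
U(20): 19·(20−11)=171≡15 → P
Q(16): 19·(16−11)=95≡17 → R
Q(16): 19·(16−11)=95≡17 → R
I(8): 19·(8−11)=-57≡21 → V

LPRRV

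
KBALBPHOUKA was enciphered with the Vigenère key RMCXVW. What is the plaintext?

Repeat the key across the ciphertext: RMCXVWRMCXV
K(10)−R(17): -7≡19 → T
B(1)−M(12): -11≡15 → P
A(0)−C(2): -2≡24 → Y
L(11)−X(23): -12≡14 → O
B(1)−V(21): -20≡6 → G
P(15)−W(22): -7≡19 → T
H(7)−R(17): -10≡16 → Q
O(14)−M(12): 2 → C
U(20)−C(2): 18 → S
K(10)−X(23): -13≡13 → N
A(0)−V(21): -21≡5 → F

TPYOGTQCSNF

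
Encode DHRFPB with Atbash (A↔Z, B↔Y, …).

D(3) → W(22)
H(7) → S(18)
R(17) → I(8)
F(5) → U(20)
P(15) → K(10)
B(1) → Y(24)

WSIUKY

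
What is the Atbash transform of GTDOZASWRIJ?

G(6) → T(19)
T(19) → G(6)
D(3) → W(22)
O(14) → L(11)
Z(25) → A(0)
A(0) → Z(25)
S(18) → H(7)
W(22) → D(3)
R(17) → I(8)
I(8) → R(17)
J(9) → Q(16)

TGWLAZHDIRQ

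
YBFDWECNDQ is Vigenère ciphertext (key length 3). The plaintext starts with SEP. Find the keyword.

Subtract each crib letter from the matching ciphertext letter (mod 26):
Y(24)−S(18)=6 → G
B(1)−E(4)=-3≡23 → X
F(5)−P(15)=-10≡16 → Q

GXQ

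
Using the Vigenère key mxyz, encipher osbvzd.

apzula

Repeat the key across the message: mxyzmx
o(14)+m(12): 26≡0 → a
s(18)+x(23): 41≡15 → p
b(1)+y(24): 25 → z
v(21)+z(25): 46≡20 → u
z(25)+m(12): 37≡11 → l
d(3)+x(23): 26≡0 → a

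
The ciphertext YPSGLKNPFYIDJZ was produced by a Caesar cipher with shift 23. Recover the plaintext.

BSVJONQSIBLGMC

Y(24): 24−23=1 → B
P(15): 15−23=-8≡18 → S
S(18): 18−23=-5≡21 → V
G(6): 6−23=-17≡9 → J
L(11): 11−23=-12≡14 → O
K(10): 10−23=-13≡13 → N
N(13): 13−23=-10≡16 → Q
P(15): 15−23=-8≡18 → S
F(5): 5−23=-18≡8 → I
Y(24): 24−23=1 → B
I(8): 8−23=-15≡11 → L
D(3): 3−23=-20≡6 → G
J(9): 9−23=-14≡12 → M
Z(25): 25−23=2 → C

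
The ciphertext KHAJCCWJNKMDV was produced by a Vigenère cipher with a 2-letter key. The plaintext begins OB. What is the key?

Subtract each crib letter from the matching ciphertext letter (mod 26):
K(10)−O(14)=-4≡22 → W
H(7)−B(1)=6 → G

WG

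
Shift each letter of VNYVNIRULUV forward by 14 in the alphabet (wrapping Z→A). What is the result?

V(21): 21+14=35≡9 → J
N(13): 13+14=27≡1 → B
Y(24): 24+14=38≡12 → M
V(21): 21+14=35≡9 → J
N(13): 13+14=27≡1 → B
I(8): 8+14=22 → W
R(17): 17+14=31≡5 → F
U(20): 20+14=34≡8 → I
L(11): 11+14=25 → Z
U(20): 20+14=34≡8 → I
V(21): 21+14=35≡9 → J

JBMJBWFIZIJ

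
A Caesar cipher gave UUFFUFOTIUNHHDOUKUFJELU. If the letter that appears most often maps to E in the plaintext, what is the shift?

16

The most frequent ciphertext letter is U (appears 7 times).
U is position 20; E is position 4.
Shift = 16.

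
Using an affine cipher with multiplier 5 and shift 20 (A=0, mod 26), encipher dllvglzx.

jxxvyxpf

d(3): 5·3+20=35≡9 → j
l(11): 5·11+20=75≡23 → x
l(11): 5·11+20=75≡23 → x
v(21): 5·21+20=125≡21 → v
g(6): 5·6+20=50≡24 → y
l(11): 5·11+20=75≡23 → x
z(25): 5·25+20=145≡15 → p
x(23): 5·23+20=135≡5 → f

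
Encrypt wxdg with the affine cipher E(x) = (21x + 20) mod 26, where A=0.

w(22): 21·22+20=482≡14 → o
x(23): 21·23+20=503≡9 → j
d(3): 21·3+20=83≡5 → f
g(6): 21·6+20=146≡16 → q

ojfq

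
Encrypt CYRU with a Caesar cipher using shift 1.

DZSV

C(2): 2+1=3 → D
Y(24): 24+1=25 → Z
R(17): 17+1=18 → S
U(20): 20+1=21 → V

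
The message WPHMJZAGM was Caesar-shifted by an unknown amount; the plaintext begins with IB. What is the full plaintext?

IBTYVLMSY

From the crib: W(22)−I(8)=14, so the shift is 14.
Subtract 14 from each ciphertext letter:
W(22): 22−14=8 → I
P(15): 15−14=1 → B
H(7): 7−14=-7≡19 → T
M(12): 12−14=-2≡24 → Y
J(9): 9−14=-5≡21 → V
Z(25): 25−14=11 → L
A(0): 0−14=-14≡12 → M
G(6): 6−14=-8≡18 → S
M(12): 12−14=-2≡24 → Y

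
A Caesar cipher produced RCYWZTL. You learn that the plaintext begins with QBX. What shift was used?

1

From the crib: R(17)−Q(16)=1, so the shift is 1.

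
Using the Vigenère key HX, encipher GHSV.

NEZS

Repeat the key across the message: HXHX
G(6)+H(7): 13 → N
H(7)+X(23): 30≡4 → E
S(18)+H(7): 25 → Z
V(21)+X(23): 44≡18 → S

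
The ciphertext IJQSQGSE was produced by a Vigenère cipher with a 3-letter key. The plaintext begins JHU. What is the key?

Subtract each crib letter from the matching ciphertext letter (mod 26):
I(8)−J(9)=-1≡25 → Z
J(9)−H(7)=2 → C
Q(16)−U(20)=-4≡22 → W

ZCW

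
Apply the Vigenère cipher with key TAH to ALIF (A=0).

Repeat the key across the message: TAHT
A(0)+T(19): 19 → T
L(11)+A(0): 11 → L
I(8)+H(7): 15 → P
F(5)+T(19): 24 → Y

TLPY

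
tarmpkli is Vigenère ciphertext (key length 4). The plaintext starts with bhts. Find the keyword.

Subtract each crib letter from the matching ciphertext letter (mod 26):
t(19)−b(1)=18 → s
a(0)−h(7)=-7≡19 → t
r(17)−t(19)=-2≡24 → y
m(12)−s(18)=-6≡20 → u

styu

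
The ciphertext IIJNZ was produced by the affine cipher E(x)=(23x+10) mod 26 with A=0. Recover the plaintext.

The inverse of 23 mod 26 is 17, since 23·17=391≡1. Apply D(y)=17·(y−10) mod 26:
I(8): 17·(8−10)=-34≡18 → S
I(8): 17·(8−10)=-34≡18 → S
J(9): 17·(9−10)=-17≡9 → J
N(13): 17·(13−10)=51≡25 → Z
Z(25): 17·(25−10)=255≡21 → V

SSJZV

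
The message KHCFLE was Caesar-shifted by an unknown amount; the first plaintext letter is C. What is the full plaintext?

From the crib: K(10)−C(2)=8, so the shift is 8.
Subtract 8 from each ciphertext letter:
K(10): 10−8=2 → C
H(7): 7−8=-1≡25 → Z
C(2): 2−8=-6≡20 → U
F(5): 5−8=-3≡23 → X
L(11): 11−8=3 → D
E(4): 4−8=-4≡22 → W

CZUXDW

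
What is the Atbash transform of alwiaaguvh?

zodrzztfes

a(0) → z(25)
l(11) → o(14)
w(22) → d(3)
i(8) → r(17)
a(0) → z(25)
a(0) → z(25)
g(6) → t(19)
u(20) → f(5)
v(21) → e(4)
h(7) → s(18)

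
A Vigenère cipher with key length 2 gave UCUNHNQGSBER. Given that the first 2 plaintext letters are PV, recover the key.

Subtract each crib letter from the matching ciphertext letter (mod 26):
U(20)−P(15)=5 → F
C(2)−V(21)=-19≡7 → H

FH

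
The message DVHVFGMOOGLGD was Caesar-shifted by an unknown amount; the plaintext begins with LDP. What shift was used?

From the crib: D(3)−L(11)=-8≡18, so the shift is 18.

18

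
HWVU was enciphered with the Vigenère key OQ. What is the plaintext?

TGHE

Repeat the key across the ciphertext: OQOQ
H(7)−O(14): -7≡19 → T
W(22)−Q(16): 6 → G
V(21)−O(14): 7 → H
U(20)−Q(16): 4 → E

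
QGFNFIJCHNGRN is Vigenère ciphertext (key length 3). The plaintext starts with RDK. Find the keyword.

ZDV

Subtract each crib letter from the matching ciphertext letter (mod 26):
Q(16)−R(17)=-1≡25 → Z
G(6)−D(3)=3 → D
F(5)−K(10)=-5≡21 → V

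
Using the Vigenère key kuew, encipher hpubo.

Repeat the key across the message: kuewk
h(7)+k(10): 17 → r
p(15)+u(20): 35≡9 → j
u(20)+e(4): 24 → y
b(1)+w(22): 23 → x
o(14)+k(10): 24 → y

rjyxy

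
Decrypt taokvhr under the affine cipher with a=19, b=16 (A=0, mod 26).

The inverse of 19 mod 26 is 11, since 19·11=209≡1. Apply D(y)=11·(y−16) mod 26:
t(19): 11·(19−16)=33≡7 → h
a(0): 11·(0−16)=-176≡6 → g
o(14): 11·(14−16)=-22≡4 → e
k(10): 11·(10−16)=-66≡12 → m
v(21): 11·(21−16)=55≡3 → d
h(7): 11·(7−16)=-99≡5 → f
r(17): 11·(17−16)=11 → l

hgemdfl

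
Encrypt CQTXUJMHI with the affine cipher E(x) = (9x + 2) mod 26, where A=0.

C(2): 9·2+2=20 → U
Q(16): 9·16+2=146≡16 → Q
T(19): 9·19+2=173≡17 → R
X(23): 9·23+2=209≡1 → B
U(20): 9·20+2=182≡0 → A
J(9): 9·9+2=83≡5 → F
M(12): 9·12+2=110≡6 → G
H(7): 9·7+2=65≡13 → N
I(8): 9·8+2=74≡22 → W

UQRBAFGNW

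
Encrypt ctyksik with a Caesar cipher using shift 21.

c(2): 2+21=23 → x
t(19): 19+21=40≡14 → o
y(24): 24+21=45≡19 → t
k(10): 10+21=31≡5 → f
s(18): 18+21=39≡13 → n
i(8): 8+21=29≡3 → d
k(10): 10+21=31≡5 → f

xotfndf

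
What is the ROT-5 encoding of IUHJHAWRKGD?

NZMOMFBWPLI

I(8): 8+5=13 → N
U(20): 20+5=25 → Z
H(7): 7+5=12 → M
J(9): 9+5=14 → O
H(7): 7+5=12 → M
A(0): 0+5=5 → F
W(22): 22+5=27≡1 → B
R(17): 17+5=22 → W
K(10): 10+5=15 → P
G(6): 6+5=11 → L
D(3): 3+5=8 → I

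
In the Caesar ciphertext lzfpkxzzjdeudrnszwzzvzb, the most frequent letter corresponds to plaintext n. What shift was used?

The most frequent ciphertext letter is z (appears 7 times).
z is position 25; n is position 13.
Shift = 12.

12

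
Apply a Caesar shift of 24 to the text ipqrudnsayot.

i(8): 8+24=32≡6 → g
p(15): 15+24=39≡13 → n
q(16): 16+24=40≡14 → o
r(17): 17+24=41≡15 → p
u(20): 20+24=44≡18 → s
d(3): 3+24=27≡1 → b
n(13): 13+24=37≡11 → l
s(18): 18+24=42≡16 → q
a(0): 0+24=24 → y
y(24): 24+24=48≡22 → w
o(14): 14+24=38≡12 → m
t(19): 19+24=43≡17 → r

gnopsblqywmr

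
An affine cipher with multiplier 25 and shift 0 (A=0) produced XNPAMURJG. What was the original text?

DNLAOGJRU

The inverse of 25 mod 26 is 25, since 25·25=625≡1. Apply D(y)=25·(y−0) mod 26:
X(23): 25·(23−0)=575≡3 → D
N(13): 25·(13−0)=325≡13 → N
P(15): 25·(15−0)=375≡11 → L
A(0): 25·(0−0)=0 → A
M(12): 25·(12−0)=300≡14 → O
U(20): 25·(20−0)=500≡6 → G
R(17): 25·(17−0)=425≡9 → J
J(9): 25·(9−0)=225≡17 → R
G(6): 25·(6−0)=150≡20 → U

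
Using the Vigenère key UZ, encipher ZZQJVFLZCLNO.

Repeat the key across the message: UZUZUZUZUZUZ
Z(25)+U(20): 45≡19 → T
Z(25)+Z(25): 50≡24 → Y
Q(16)+U(20): 36≡10 → K
J(9)+Z(25): 34≡8 → I
V(21)+U(20): 41≡15 → P
F(5)+Z(25): 30≡4 → E
L(11)+U(20): 31≡5 → F
Z(25)+Z(25): 50≡24 → Y
C(2)+U(20): 22 → W
L(11)+Z(25): 36≡10 → K
N(13)+U(20): 33≡7 → H
O(14)+Z(25): 39≡13 → N

TYKIPEFYWKHN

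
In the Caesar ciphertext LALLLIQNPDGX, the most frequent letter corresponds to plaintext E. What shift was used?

The most frequent ciphertext letter is L (appears 4 times).
L is position 11; E is position 4.
Shift = 7.

7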